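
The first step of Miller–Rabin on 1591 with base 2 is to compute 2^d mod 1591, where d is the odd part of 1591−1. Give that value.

156

1591 − 1 = 1590 = 2^1 · 795, so d = 795.
2^1 ≡ 2 (mod 1591)
2^2 ≡ 2^2 = 4 ≡ 4 (mod 1591)
2^4 ≡ 4^2 = 16 ≡ 16 (mod 1591)
2^8 ≡ 16^2 = 256 ≡ 256 (mod 1591)
2^16 ≡ 256^2 = 65536 ≡ 305 (mod 1591)
2^32 ≡ 305^2 = 93025 ≡ 747 (mod 1591)
2^64 ≡ 747^2 = 558009 ≡ 1159 (mod 1591)
2^128 ≡ 1159^2 = 1343281 ≡ 477 (mod 1591)
2^256 ≡ 477^2 = 227529 ≡ 16 (mod 1591)
2^512 ≡ 16^2 = 256 ≡ 256 (mod 1591)
795 = 512 + 256 + 16 + 8 + 2 + 1 in binary powers of 2.
So 2^795 ≡ 256 · 16 · 305 · 256 · 4 · 2 ≡ 156 (mod 1591).
Squaring chain: 156; never reaches −1, so base 2 is a Miller–Rabin witness that 1591 is composite.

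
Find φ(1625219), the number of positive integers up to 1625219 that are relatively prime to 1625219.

1580040

Factor: 1625219 = 67 · 127 · 191.
φ(1625219) = (67−1) · (127−1) · (191−1) = 66 · 126 · 190 = 1580040.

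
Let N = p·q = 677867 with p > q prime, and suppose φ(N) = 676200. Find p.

967

φ(n) = (p−1)(q−1) = n − (p+q) + 1, so p + q = 677867 − 676200 + 1 = 1668.
p and q are the roots of t² − 1668t + 677867 = 0.
Discriminant: 1668² − 4·677867 = 2782224 − 2711468 = 70756; √70756 = 266.
q = (1668 − 266)/2 = 701, p = (1668 + 266)/2 = 967.
Check: 701 · 967 = 677867.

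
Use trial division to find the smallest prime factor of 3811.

3811 is odd.
Digit sum 13, not divisible by 3.
Ends in 1: not divisible by 5.
7: 3811 = 7·544 + 3
11: 3811 = 11·346 + 5
13: 3811 = 13·293 + 2
17: 3811 = 17·224 + 3
19: 3811 = 19·200 + 11
23: 3811 = 23·165 + 16
29: 3811 = 29·131 + 12
31: 3811 = 31·122 + 29
37: 3811 = 37·103

37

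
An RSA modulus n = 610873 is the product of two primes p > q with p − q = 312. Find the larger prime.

Since p = q + 312, we have 610873 = q(q + 312), so q² + 312q − 610873 = 0.
Discriminant: 312² + 4·610873 = 97344 + 2443492 = 2540836; √2540836 = 1594.
q = (−312 + 1594)/2 = 641, and p = q + 312 = 953.
Check: 641 · 953 = 610873.

953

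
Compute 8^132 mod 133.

1

8^1 ≡ 8 (mod 133)
8^2 ≡ 8^2 = 64 ≡ 64 (mod 133)
8^4 ≡ 64^2 = 4096 ≡ 106 (mod 133)
8^8 ≡ 106^2 = 11236 ≡ 64 (mod 133)
8^16 ≡ 64^2 = 4096 ≡ 106 (mod 133)
8^32 ≡ 106^2 = 11236 ≡ 64 (mod 133)
8^64 ≡ 64^2 = 4096 ≡ 106 (mod 133)
8^128 ≡ 106^2 = 11236 ≡ 64 (mod 133)
132 = 128 + 4 in binary powers of 2.
So 8^132 ≡ 64 · 106 ≡ 1 (mod 133).
Since the result is 1, base 8 gives no evidence that 133 is composite.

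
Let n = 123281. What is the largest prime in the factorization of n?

123281 = 43 · 2867
2867 = 47 · 61
61 is prime.
So 123281 = 43 · 47 · 61; the largest prime factor is 61.

61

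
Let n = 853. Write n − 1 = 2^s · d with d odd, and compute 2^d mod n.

853 − 1 = 852 = 2^2 · 213, so d = 213.
2^1 ≡ 2 (mod 853)
2^2 ≡ 2^2 = 4 ≡ 4 (mod 853)
2^4 ≡ 4^2 = 16 ≡ 16 (mod 853)
2^8 ≡ 16^2 = 256 ≡ 256 (mod 853)
2^16 ≡ 256^2 = 65536 ≡ 708 (mod 853)
2^32 ≡ 708^2 = 501264 ≡ 553 (mod 853)
2^64 ≡ 553^2 = 305809 ≡ 435 (mod 853)
2^128 ≡ 435^2 = 189225 ≡ 712 (mod 853)
213 = 128 + 64 + 16 + 4 + 1 in binary powers of 2.
So 2^213 ≡ 712 · 435 · 708 · 16 · 2 ≡ 333 (mod 853).
Squaring chain: 333 → 852; reaches −1, so base 2 does not prove 853 composite.

333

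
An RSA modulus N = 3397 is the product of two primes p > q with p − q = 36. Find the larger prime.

79

Since p = q + 36, we have 3397 = q(q + 36), so q² + 36q − 3397 = 0.
Discriminant: 36² + 4·3397 = 1296 + 13588 = 14884; √14884 = 122.
q = (−36 + 122)/2 = 43, and p = q + 36 = 79.
Check: 43 · 79 = 3397.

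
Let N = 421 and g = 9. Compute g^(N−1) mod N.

1

9^1 ≡ 9 (mod 421)
9^2 ≡ 9^2 = 81 ≡ 81 (mod 421)
9^4 ≡ 81^2 = 6561 ≡ 246 (mod 421)
9^8 ≡ 246^2 = 60516 ≡ 313 (mod 421)
9^16 ≡ 313^2 = 97969 ≡ 297 (mod 421)
9^32 ≡ 297^2 = 88209 ≡ 220 (mod 421)
9^64 ≡ 220^2 = 48400 ≡ 406 (mod 421)
9^128 ≡ 406^2 = 164836 ≡ 225 (mod 421)
9^256 ≡ 225^2 = 50625 ≡ 105 (mod 421)
420 = 256 + 128 + 32 + 4 in binary powers of 2.
So 9^420 ≡ 105 · 225 · 220 · 246 ≡ 1 (mod 421).
Since the result is 1, base 9 gives no evidence that 421 is composite.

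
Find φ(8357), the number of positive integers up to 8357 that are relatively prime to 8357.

Factor: 8357 = 61 · 137.
φ(8357) = (61−1) · (137−1) = 60 · 136 = 8160.

8160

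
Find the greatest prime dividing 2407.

83

2407 = 29 · 83
83 is prime.
So 2407 = 29 · 83; the largest prime factor is 83.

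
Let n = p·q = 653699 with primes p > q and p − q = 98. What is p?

859

Since p = q + 98, we have 653699 = q(q + 98), so q² + 98q − 653699 = 0.
Discriminant: 98² + 4·653699 = 9604 + 2614796 = 2624400; √2624400 = 1620.
q = (−98 + 1620)/2 = 761, and p = q + 98 = 859.
Check: 761 · 859 = 653699.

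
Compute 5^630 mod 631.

5^1 ≡ 5 (mod 631)
5^2 ≡ 5^2 = 25 ≡ 25 (mod 631)
5^4 ≡ 25^2 = 625 ≡ 625 (mod 631)
5^8 ≡ 625^2 = 390625 ≡ 36 (mod 631)
5^16 ≡ 36^2 = 1296 ≡ 34 (mod 631)
5^32 ≡ 34^2 = 1156 ≡ 525 (mod 631)
5^64 ≡ 525^2 = 275625 ≡ 509 (mod 631)
5^128 ≡ 509^2 = 259081 ≡ 371 (mod 631)
5^256 ≡ 371^2 = 137641 ≡ 83 (mod 631)
5^512 ≡ 83^2 = 6889 ≡ 579 (mod 631)
630 = 512 + 64 + 32 + 16 + 4 + 2 in binary powers of 2.
So 5^630 ≡ 579 · 509 · 525 · 34 · 625 · 25 ≡ 1 (mod 631).
Since the result is 1, base 5 gives no evidence that 631 is composite.

1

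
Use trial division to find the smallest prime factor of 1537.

29

1537 is odd.
Digit sum 16, not divisible by 3.
Ends in 7: not divisible by 5.
7: 1537 = 7·219 + 4
11: 1537 = 11·139 + 8
13: 1537 = 13·118 + 3
17: 1537 = 17·90 + 7
19: 1537 = 19·80 + 17
23: 1537 = 23·66 + 19
29: 1537 = 29·53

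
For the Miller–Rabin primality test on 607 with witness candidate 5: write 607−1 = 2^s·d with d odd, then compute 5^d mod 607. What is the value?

607 − 1 = 606 = 2^1 · 303, so d = 303.
5^1 ≡ 5 (mod 607)
5^2 ≡ 5^2 = 25 ≡ 25 (mod 607)
5^4 ≡ 25^2 = 625 ≡ 18 (mod 607)
5^8 ≡ 18^2 = 324 ≡ 324 (mod 607)
5^16 ≡ 324^2 = 104976 ≡ 572 (mod 607)
5^32 ≡ 572^2 = 327184 ≡ 11 (mod 607)
5^64 ≡ 11^2 = 121 ≡ 121 (mod 607)
5^128 ≡ 121^2 = 14641 ≡ 73 (mod 607)
5^256 ≡ 73^2 = 5329 ≡ 473 (mod 607)
303 = 256 + 32 + 8 + 4 + 2 + 1 in binary powers of 2.
So 5^303 ≡ 473 · 11 · 324 · 18 · 25 · 5 ≡ 606 (mod 607).
Since 5^d ≡ 606 (mod 607), base 5 does not prove 607 composite.

606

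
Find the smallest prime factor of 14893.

53

14893 is odd.
Digit sum 25, not divisible by 3.
Ends in 3: not divisible by 5.
7: 14893 = 7·2127 + 4
11: 14893 = 11·1353 + 10
13: 14893 = 13·1145 + 8
17: 14893 = 17·876 + 1
19: 14893 = 19·783 + 16
23: 14893 = 23·647 + 12
29: 14893 = 29·513 + 16
31: 14893 = 31·480 + 13
37: 14893 = 37·402 + 19
41: 14893 = 41·363 + 10
43: 14893 = 43·346 + 15
47: 14893 = 47·316 + 41
53: 14893 = 53·281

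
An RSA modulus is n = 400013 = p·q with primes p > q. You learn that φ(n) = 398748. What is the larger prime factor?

659

φ(n) = (p−1)(q−1) = n − (p+q) + 1, so p + q = 400013 − 398748 + 1 = 1266.
p and q are the roots of t² − 1266t + 400013 = 0.
Discriminant: 1266² − 4·400013 = 1602756 − 1600052 = 2704; √2704 = 52.
q = (1266 − 52)/2 = 607, p = (1266 + 52)/2 = 659.
Check: 607 · 659 = 400013.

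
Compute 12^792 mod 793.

12^1 ≡ 12 (mod 793)
12^2 ≡ 12^2 = 144 ≡ 144 (mod 793)
12^4 ≡ 144^2 = 20736 ≡ 118 (mod 793)
12^8 ≡ 118^2 = 13924 ≡ 443 (mod 793)
12^16 ≡ 443^2 = 196249 ≡ 378 (mod 793)
12^32 ≡ 378^2 = 142884 ≡ 144 (mod 793)
12^64 ≡ 144^2 = 20736 ≡ 118 (mod 793)
12^128 ≡ 118^2 = 13924 ≡ 443 (mod 793)
12^256 ≡ 443^2 = 196249 ≡ 378 (mod 793)
12^512 ≡ 378^2 = 142884 ≡ 144 (mod 793)
792 = 512 + 256 + 16 + 8 in binary powers of 2.
So 12^792 ≡ 144 · 378 · 378 · 443 ≡ 729 (mod 793).
Since 729 ≠ 1, base 12 is a Fermat witness: 793 is composite.

729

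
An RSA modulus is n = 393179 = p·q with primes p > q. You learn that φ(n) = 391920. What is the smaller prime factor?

569

φ(n) = (p−1)(q−1) = n − (p+q) + 1, so p + q = 393179 − 391920 + 1 = 1260.
p and q are the roots of t² − 1260t + 393179 = 0.
Discriminant: 1260² − 4·393179 = 1587600 − 1572716 = 14884; √14884 = 122.
q = (1260 − 122)/2 = 569, p = (1260 + 122)/2 = 691.
Check: 569 · 691 = 393179.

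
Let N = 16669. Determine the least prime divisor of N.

79

16669 is odd.
Digit sum 28, not divisible by 3.
Ends in 9: not divisible by 5.
7: 16669 = 7·2381 + 2
11: 16669 = 11·1515 + 4
13: 16669 = 13·1282 + 3
17: 16669 = 17·980 + 9
19: 16669 = 19·877 + 6
23: 16669 = 23·724 + 17
29: 16669 = 29·574 + 23
31: 16669 = 31·537 + 22
37: 16669 = 37·450 + 19
41: 16669 = 41·406 + 23
43: 16669 = 43·387 + 28
47: 16669 = 47·354 + 31
53: 16669 = 53·314 + 27
59: 16669 = 59·282 + 31
61: 16669 = 61·273 + 16
67: 16669 = 67·248 + 53
71: 16669 = 71·234 + 55
73: 16669 = 73·228 + 25
79: 16669 = 79·211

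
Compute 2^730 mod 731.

4

2^1 ≡ 2 (mod 731)
2^2 ≡ 2^2 = 4 ≡ 4 (mod 731)
2^4 ≡ 4^2 = 16 ≡ 16 (mod 731)
2^8 ≡ 16^2 = 256 ≡ 256 (mod 731)
2^16 ≡ 256^2 = 65536 ≡ 477 (mod 731)
2^32 ≡ 477^2 = 227529 ≡ 188 (mod 731)
2^64 ≡ 188^2 = 35344 ≡ 256 (mod 731)
2^128 ≡ 256^2 = 65536 ≡ 477 (mod 731)
2^256 ≡ 477^2 = 227529 ≡ 188 (mod 731)
2^512 ≡ 188^2 = 35344 ≡ 256 (mod 731)
730 = 512 + 128 + 64 + 16 + 8 + 2 in binary powers of 2.
So 2^730 ≡ 256 · 477 · 256 · 477 · 256 · 4 ≡ 4 (mod 731).
Since 4 ≠ 1, base 2 is a Fermat witness: 731 is composite.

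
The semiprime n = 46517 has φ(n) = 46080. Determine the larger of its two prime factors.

φ(n) = (p−1)(q−1) = n − (p+q) + 1, so p + q = 46517 − 46080 + 1 = 438.
p and q are the roots of t² − 438t + 46517 = 0.
Discriminant: 438² − 4·46517 = 191844 − 186068 = 5776; √5776 = 76.
q = (438 − 76)/2 = 181, p = (438 + 76)/2 = 257.
Check: 181 · 257 = 46517.

257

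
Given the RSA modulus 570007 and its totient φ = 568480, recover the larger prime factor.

φ(n) = (p−1)(q−1) = n − (p+q) + 1, so p + q = 570007 − 568480 + 1 = 1528.
p and q are the roots of t² − 1528t + 570007 = 0.
Discriminant: 1528² − 4·570007 = 2334784 − 2280028 = 54756; √54756 = 234.
q = (1528 − 234)/2 = 647, p = (1528 + 234)/2 = 881.
Check: 647 · 881 = 570007.

881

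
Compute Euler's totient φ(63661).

Factor: 63661 = 13 · 59 · 83.
φ(63661) = (13−1) · (59−1) · (83−1) = 12 · 58 · 82 = 57072.

57072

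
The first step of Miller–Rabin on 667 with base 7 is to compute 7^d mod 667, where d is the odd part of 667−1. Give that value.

667 − 1 = 666 = 2^1 · 333, so d = 333.
7^1 ≡ 7 (mod 667)
7^2 ≡ 7^2 = 49 ≡ 49 (mod 667)
7^4 ≡ 49^2 = 2401 ≡ 400 (mod 667)
7^8 ≡ 400^2 = 160000 ≡ 587 (mod 667)
7^16 ≡ 587^2 = 344569 ≡ 397 (mod 667)
7^32 ≡ 397^2 = 157609 ≡ 197 (mod 667)
7^64 ≡ 197^2 = 38809 ≡ 123 (mod 667)
7^128 ≡ 123^2 = 15129 ≡ 455 (mod 667)
7^256 ≡ 455^2 = 207025 ≡ 255 (mod 667)
333 = 256 + 64 + 8 + 4 + 1 in binary powers of 2.
So 7^333 ≡ 255 · 123 · 587 · 400 · 7 ≡ 458 (mod 667).
Squaring chain: 458; never reaches −1, so base 7 is a Miller–Rabin witness that 667 is composite.

458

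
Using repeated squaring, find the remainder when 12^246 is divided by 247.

12^1 ≡ 12 (mod 247)
12^2 ≡ 12^2 = 144 ≡ 144 (mod 247)
12^4 ≡ 144^2 = 20736 ≡ 235 (mod 247)
12^8 ≡ 235^2 = 55225 ≡ 144 (mod 247)
12^16 ≡ 144^2 = 20736 ≡ 235 (mod 247)
12^32 ≡ 235^2 = 55225 ≡ 144 (mod 247)
12^64 ≡ 144^2 = 20736 ≡ 235 (mod 247)
12^128 ≡ 235^2 = 55225 ≡ 144 (mod 247)
246 = 128 + 64 + 32 + 16 + 4 + 2 in binary powers of 2.
So 12^246 ≡ 144 · 235 · 144 · 235 · 235 · 144 ≡ 1 (mod 247).
Since the result is 1, base 12 gives no evidence that 247 is composite.

1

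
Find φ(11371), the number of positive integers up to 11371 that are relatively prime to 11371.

Factor: 11371 = 83 · 137.
φ(11371) = (83−1) · (137−1) = 82 · 136 = 11152.

11152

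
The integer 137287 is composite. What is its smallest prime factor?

137287 is odd.
Digit sum 28, not divisible by 3.
Ends in 7: not divisible by 5.
7: 137287 = 7·19612 + 3
11: 137287 = 11·12480 + 7
13: 137287 = 13·10560 + 7
17: 137287 = 17·8075 + 12
19: 137287 = 19·7225 + 12
23: 137287 = 23·5969

23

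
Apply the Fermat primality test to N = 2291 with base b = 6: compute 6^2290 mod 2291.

400

6^1 ≡ 6 (mod 2291)
6^2 ≡ 6^2 = 36 ≡ 36 (mod 2291)
6^4 ≡ 36^2 = 1296 ≡ 1296 (mod 2291)
6^8 ≡ 1296^2 = 1679616 ≡ 313 (mod 2291)
6^16 ≡ 313^2 = 97969 ≡ 1747 (mod 2291)
6^32 ≡ 1747^2 = 3052009 ≡ 397 (mod 2291)
6^64 ≡ 397^2 = 157609 ≡ 1821 (mod 2291)
6^128 ≡ 1821^2 = 3316041 ≡ 964 (mod 2291)
6^256 ≡ 964^2 = 929296 ≡ 1441 (mod 2291)
6^512 ≡ 1441^2 = 2076481 ≡ 835 (mod 2291)
6^1024 ≡ 835^2 = 697225 ≡ 761 (mod 2291)
6^2048 ≡ 761^2 = 579121 ≡ 1789 (mod 2291)
2290 = 2048 + 128 + 64 + 32 + 16 + 2 in binary powers of 2.
So 6^2290 ≡ 1789 · 964 · 1821 · 397 · 1747 · 36 ≡ 400 (mod 2291).
Since 400 ≠ 1, base 6 is a Fermat witness: 2291 is composite.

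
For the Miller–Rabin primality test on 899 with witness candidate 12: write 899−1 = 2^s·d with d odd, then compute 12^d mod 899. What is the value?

899 − 1 = 898 = 2^1 · 449, so d = 449.
12^1 ≡ 12 (mod 899)
12^2 ≡ 12^2 = 144 ≡ 144 (mod 899)
12^4 ≡ 144^2 = 20736 ≡ 59 (mod 899)
12^8 ≡ 59^2 = 3481 ≡ 784 (mod 899)
12^16 ≡ 784^2 = 614656 ≡ 639 (mod 899)
12^32 ≡ 639^2 = 408321 ≡ 175 (mod 899)
12^64 ≡ 175^2 = 30625 ≡ 59 (mod 899)
12^128 ≡ 59^2 = 3481 ≡ 784 (mod 899)
12^256 ≡ 784^2 = 614656 ≡ 639 (mod 899)
449 = 256 + 128 + 64 + 1 in binary powers of 2.
So 12^449 ≡ 639 · 784 · 59 · 12 ≡ 447 (mod 899).
Squaring chain: 447; never reaches −1, so base 12 is a Miller–Rabin witness that 899 is composite.

447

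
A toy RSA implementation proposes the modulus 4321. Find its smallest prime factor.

29

4321 is odd.
Digit sum 10, not divisible by 3.
Ends in 1: not divisible by 5.
7: 4321 = 7·617 + 2
11: 4321 = 11·392 + 9
13: 4321 = 13·332 + 5
17: 4321 = 17·254 + 3
19: 4321 = 19·227 + 8
23: 4321 = 23·187 + 20
29: 4321 = 29·149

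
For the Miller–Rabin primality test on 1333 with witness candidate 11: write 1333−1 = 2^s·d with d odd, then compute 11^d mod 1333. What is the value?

494

1333 − 1 = 1332 = 2^2 · 333, so d = 333.
11^1 ≡ 11 (mod 1333)
11^2 ≡ 11^2 = 121 ≡ 121 (mod 1333)
11^4 ≡ 121^2 = 14641 ≡ 1311 (mod 1333)
11^8 ≡ 1311^2 = 1718721 ≡ 484 (mod 1333)
11^16 ≡ 484^2 = 234256 ≡ 981 (mod 1333)
11^32 ≡ 981^2 = 962361 ≡ 1268 (mod 1333)
11^64 ≡ 1268^2 = 1607824 ≡ 226 (mod 1333)
11^128 ≡ 226^2 = 51076 ≡ 422 (mod 1333)
11^256 ≡ 422^2 = 178084 ≡ 795 (mod 1333)
333 = 256 + 64 + 8 + 4 + 1 in binary powers of 2.
So 11^333 ≡ 795 · 226 · 484 · 1311 · 11 ≡ 494 (mod 1333).
Squaring chain: 494 → 97; never reaches −1, so base 11 is a Miller–Rabin witness that 1333 is composite.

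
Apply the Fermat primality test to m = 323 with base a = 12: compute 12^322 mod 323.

12^1 ≡ 12 (mod 323)
12^2 ≡ 12^2 = 144 ≡ 144 (mod 323)
12^4 ≡ 144^2 = 20736 ≡ 64 (mod 323)
12^8 ≡ 64^2 = 4096 ≡ 220 (mod 323)
12^16 ≡ 220^2 = 48400 ≡ 273 (mod 323)
12^32 ≡ 273^2 = 74529 ≡ 239 (mod 323)
12^64 ≡ 239^2 = 57121 ≡ 273 (mod 323)
12^128 ≡ 273^2 = 74529 ≡ 239 (mod 323)
12^256 ≡ 239^2 = 57121 ≡ 273 (mod 323)
322 = 256 + 64 + 2 in binary powers of 2.
So 12^322 ≡ 273 · 273 · 144 ≡ 178 (mod 323).
Since 178 ≠ 1, base 12 is a Fermat witness: 323 is composite.

178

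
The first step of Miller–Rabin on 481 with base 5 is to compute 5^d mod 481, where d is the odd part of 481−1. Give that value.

177

481 − 1 = 480 = 2^5 · 15, so d = 15.
5^1 ≡ 5 (mod 481)
5^2 ≡ 5^2 = 25 ≡ 25 (mod 481)
5^4 ≡ 25^2 = 625 ≡ 144 (mod 481)
5^8 ≡ 144^2 = 20736 ≡ 53 (mod 481)
15 = 8 + 4 + 2 + 1 in binary powers of 2.
So 5^15 ≡ 53 · 144 · 25 · 5 ≡ 177 (mod 481).
Squaring chain: 177 → 64 → 248 → 417 → 248; never reaches −1, so base 5 is a Miller–Rabin witness that 481 is composite.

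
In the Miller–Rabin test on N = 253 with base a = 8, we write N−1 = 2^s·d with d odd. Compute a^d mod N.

253 − 1 = 252 = 2^2 · 63, so d = 63.
8^1 ≡ 8 (mod 253)
8^2 ≡ 8^2 = 64 ≡ 64 (mod 253)
8^4 ≡ 64^2 = 4096 ≡ 48 (mod 253)
8^8 ≡ 48^2 = 2304 ≡ 27 (mod 253)
8^16 ≡ 27^2 = 729 ≡ 223 (mod 253)
8^32 ≡ 223^2 = 49729 ≡ 141 (mod 253)
63 = 32 + 16 + 8 + 4 + 2 + 1 in binary powers of 2.
So 8^63 ≡ 141 · 223 · 27 · 48 · 64 · 8 ≡ 50 (mod 253).
Squaring chain: 50 → 223; never reaches −1, so base 8 is a Miller–Rabin witness that 253 is composite.

50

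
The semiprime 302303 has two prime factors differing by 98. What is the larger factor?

601

Since p = q + 98, we have 302303 = q(q + 98), so q² + 98q − 302303 = 0.
Discriminant: 98² + 4·302303 = 9604 + 1209212 = 1218816; √1218816 = 1104.
q = (−98 + 1104)/2 = 503, and p = q + 98 = 601.
Check: 503 · 601 = 302303.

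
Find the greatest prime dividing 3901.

3901 = 47 · 83
83 is prime.
So 3901 = 47 · 83; the largest prime factor is 83.

83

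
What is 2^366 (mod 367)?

1

2^1 ≡ 2 (mod 367)
2^2 ≡ 2^2 = 4 ≡ 4 (mod 367)
2^4 ≡ 4^2 = 16 ≡ 16 (mod 367)
2^8 ≡ 16^2 = 256 ≡ 256 (mod 367)
2^16 ≡ 256^2 = 65536 ≡ 210 (mod 367)
2^32 ≡ 210^2 = 44100 ≡ 60 (mod 367)
2^64 ≡ 60^2 = 3600 ≡ 297 (mod 367)
2^128 ≡ 297^2 = 88209 ≡ 129 (mod 367)
2^256 ≡ 129^2 = 16641 ≡ 126 (mod 367)
366 = 256 + 64 + 32 + 8 + 4 + 2 in binary powers of 2.
So 2^366 ≡ 126 · 297 · 60 · 256 · 16 · 4 ≡ 1 (mod 367).
Since the result is 1, base 2 gives no evidence that 367 is composite.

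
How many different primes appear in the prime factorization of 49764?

5

49764 = 2^2 · 12441
12441 = 3 · 4147
4147 = 11 · 377
377 = 13 · 29
49764 = 2^2 · 3 · 11 · 13 · 29, which has 5 distinct prime factors.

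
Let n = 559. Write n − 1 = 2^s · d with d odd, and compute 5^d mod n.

242

559 − 1 = 558 = 2^1 · 279, so d = 279.
5^1 ≡ 5 (mod 559)
5^2 ≡ 5^2 = 25 ≡ 25 (mod 559)
5^4 ≡ 25^2 = 625 ≡ 66 (mod 559)
5^8 ≡ 66^2 = 4356 ≡ 443 (mod 559)
5^16 ≡ 443^2 = 196249 ≡ 40 (mod 559)
5^32 ≡ 40^2 = 1600 ≡ 482 (mod 559)
5^64 ≡ 482^2 = 232324 ≡ 339 (mod 559)
5^128 ≡ 339^2 = 114921 ≡ 326 (mod 559)
5^256 ≡ 326^2 = 106276 ≡ 66 (mod 559)
279 = 256 + 16 + 4 + 2 + 1 in binary powers of 2.
So 5^279 ≡ 66 · 40 · 66 · 25 · 5 ≡ 242 (mod 559).
Squaring chain: 242; never reaches −1, so base 5 is a Miller–Rabin witness that 559 is composite.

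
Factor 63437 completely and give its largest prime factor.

63437 = 11 · 5767
5767 = 73 · 79
79 is prime.
So 63437 = 11 · 73 · 79; the largest prime factor is 79.

79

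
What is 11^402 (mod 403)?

233

11^1 ≡ 11 (mod 403)
11^2 ≡ 11^2 = 121 ≡ 121 (mod 403)
11^4 ≡ 121^2 = 14641 ≡ 133 (mod 403)
11^8 ≡ 133^2 = 17689 ≡ 360 (mod 403)
11^16 ≡ 360^2 = 129600 ≡ 237 (mod 403)
11^32 ≡ 237^2 = 56169 ≡ 152 (mod 403)
11^64 ≡ 152^2 = 23104 ≡ 133 (mod 403)
11^128 ≡ 133^2 = 17689 ≡ 360 (mod 403)
11^256 ≡ 360^2 = 129600 ≡ 237 (mod 403)
402 = 256 + 128 + 16 + 2 in binary powers of 2.
So 11^402 ≡ 237 · 360 · 237 · 121 ≡ 233 (mod 403).
Since 233 ≠ 1, base 11 is a Fermat witness: 403 is composite.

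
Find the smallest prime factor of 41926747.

41926747 is odd.
Digit sum 40, not divisible by 3.
Ends in 7: not divisible by 5.
7: 41926747 = 7·5989535 + 2
11: 41926747 = 11·3811522 + 5
13: 41926747 = 13·3225134 + 5
17: 41926747 = 17·2466279 + 4
19: 41926747 = 19·2206670 + 17
23: 41926747 = 23·1822902 + 1
29: 41926747 = 29·1445749 + 26
31: 41926747 = 31·1352475 + 22
37: 41926747 = 37·1133155 + 12
41: 41926747 = 41·1022603 + 24
43: 41926747 = 43·975040 + 27
47: 41926747 = 47·892058 + 21
53: 41926747 = 53·791070 + 37
59: 41926747 = 59·710622 + 49
61: 41926747 = 61·687323 + 44
67: 41926747 = 67·625772 + 23
71: 41926747 = 71·590517 + 40
73: 41926747 = 73·574339

73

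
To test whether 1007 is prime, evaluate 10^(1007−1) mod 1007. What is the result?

10^1 ≡ 10 (mod 1007)
10^2 ≡ 10^2 = 100 ≡ 100 (mod 1007)
10^4 ≡ 100^2 = 10000 ≡ 937 (mod 1007)
10^8 ≡ 937^2 = 877969 ≡ 872 (mod 1007)
10^16 ≡ 872^2 = 760384 ≡ 99 (mod 1007)
10^32 ≡ 99^2 = 9801 ≡ 738 (mod 1007)
10^64 ≡ 738^2 = 544644 ≡ 864 (mod 1007)
10^128 ≡ 864^2 = 746496 ≡ 309 (mod 1007)
10^256 ≡ 309^2 = 95481 ≡ 823 (mod 1007)
10^512 ≡ 823^2 = 677329 ≡ 625 (mod 1007)
1006 = 512 + 256 + 128 + 64 + 32 + 8 + 4 + 2 in binary powers of 2.
So 10^1006 ≡ 625 · 823 · 309 · 864 · 738 · 872 · 937 · 100 ≡ 42 (mod 1007).
Since 42 ≠ 1, base 10 is a Fermat witness: 1007 is composite.

42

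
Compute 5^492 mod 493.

5^1 ≡ 5 (mod 493)
5^2 ≡ 5^2 = 25 ≡ 25 (mod 493)
5^4 ≡ 25^2 = 625 ≡ 132 (mod 493)
5^8 ≡ 132^2 = 17424 ≡ 169 (mod 493)
5^16 ≡ 169^2 = 28561 ≡ 460 (mod 493)
5^32 ≡ 460^2 = 211600 ≡ 103 (mod 493)
5^64 ≡ 103^2 = 10609 ≡ 256 (mod 493)
5^128 ≡ 256^2 = 65536 ≡ 460 (mod 493)
5^256 ≡ 460^2 = 211600 ≡ 103 (mod 493)
492 = 256 + 128 + 64 + 32 + 8 + 4 in binary powers of 2.
So 5^492 ≡ 103 · 460 · 256 · 103 · 169 · 132 ≡ 344 (mod 493).
Since 344 ≠ 1, base 5 is a Fermat witness: 493 is composite.

344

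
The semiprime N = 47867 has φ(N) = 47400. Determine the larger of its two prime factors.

φ(n) = (p−1)(q−1) = n − (p+q) + 1, so p + q = 47867 − 47400 + 1 = 468.
p and q are the roots of t² − 468t + 47867 = 0.
Discriminant: 468² − 4·47867 = 219024 − 191468 = 27556; √27556 = 166.
q = (468 − 166)/2 = 151, p = (468 + 166)/2 = 317.
Check: 151 · 317 = 47867.

317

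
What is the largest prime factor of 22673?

22673 = 7 · 3239
3239 = 41 · 79
79 is prime.
So 22673 = 7 · 41 · 79; the largest prime factor is 79.

79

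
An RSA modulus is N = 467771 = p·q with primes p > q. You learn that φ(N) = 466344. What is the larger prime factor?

φ(n) = (p−1)(q−1) = n − (p+q) + 1, so p + q = 467771 − 466344 + 1 = 1428.
p and q are the roots of t² − 1428t + 467771 = 0.
Discriminant: 1428² − 4·467771 = 2039184 − 1871084 = 168100; √168100 = 410.
q = (1428 − 410)/2 = 509, p = (1428 + 410)/2 = 919.
Check: 509 · 919 = 467771.

919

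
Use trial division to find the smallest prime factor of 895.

895 is odd.
Digit sum 22, not divisible by 3.
Ends in 5: divisible by 5.

5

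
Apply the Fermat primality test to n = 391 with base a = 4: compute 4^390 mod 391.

288

4^1 ≡ 4 (mod 391)
4^2 ≡ 4^2 = 16 ≡ 16 (mod 391)
4^4 ≡ 16^2 = 256 ≡ 256 (mod 391)
4^8 ≡ 256^2 = 65536 ≡ 239 (mod 391)
4^16 ≡ 239^2 = 57121 ≡ 35 (mod 391)
4^32 ≡ 35^2 = 1225 ≡ 52 (mod 391)
4^64 ≡ 52^2 = 2704 ≡ 358 (mod 391)
4^128 ≡ 358^2 = 128164 ≡ 307 (mod 391)
4^256 ≡ 307^2 = 94249 ≡ 18 (mod 391)
390 = 256 + 128 + 4 + 2 in binary powers of 2.
So 4^390 ≡ 18 · 307 · 256 · 16 ≡ 288 (mod 391).
Since 288 ≠ 1, base 4 is a Fermat witness: 391 is composite.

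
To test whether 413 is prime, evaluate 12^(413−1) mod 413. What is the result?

12^1 ≡ 12 (mod 413)
12^2 ≡ 12^2 = 144 ≡ 144 (mod 413)
12^4 ≡ 144^2 = 20736 ≡ 86 (mod 413)
12^8 ≡ 86^2 = 7396 ≡ 375 (mod 413)
12^16 ≡ 375^2 = 140625 ≡ 205 (mod 413)
12^32 ≡ 205^2 = 42025 ≡ 312 (mod 413)
12^64 ≡ 312^2 = 97344 ≡ 289 (mod 413)
12^128 ≡ 289^2 = 83521 ≡ 95 (mod 413)
12^256 ≡ 95^2 = 9025 ≡ 352 (mod 413)
412 = 256 + 128 + 16 + 8 + 4 in binary powers of 2.
So 12^412 ≡ 352 · 95 · 205 · 375 · 86 ≡ 289 (mod 413).
Since 289 ≠ 1, base 12 is a Fermat witness: 413 is composite.

289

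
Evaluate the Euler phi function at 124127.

Factor: 124127 = 19 · 47 · 139.
φ(124127) = (19−1) · (47−1) · (139−1) = 18 · 46 · 138 = 114264.

114264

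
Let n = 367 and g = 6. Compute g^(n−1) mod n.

1

6^1 ≡ 6 (mod 367)
6^2 ≡ 6^2 = 36 ≡ 36 (mod 367)
6^4 ≡ 36^2 = 1296 ≡ 195 (mod 367)
6^8 ≡ 195^2 = 38025 ≡ 224 (mod 367)
6^16 ≡ 224^2 = 50176 ≡ 264 (mod 367)
6^32 ≡ 264^2 = 69696 ≡ 333 (mod 367)
6^64 ≡ 333^2 = 110889 ≡ 55 (mod 367)
6^128 ≡ 55^2 = 3025 ≡ 89 (mod 367)
6^256 ≡ 89^2 = 7921 ≡ 214 (mod 367)
366 = 256 + 64 + 32 + 8 + 4 + 2 in binary powers of 2.
So 6^366 ≡ 214 · 55 · 333 · 224 · 195 · 36 ≡ 1 (mod 367).
Since the result is 1, base 6 gives no evidence that 367 is composite.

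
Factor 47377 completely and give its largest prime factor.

73

47377 = 11 · 4307
4307 = 59 · 73
73 is prime.
So 47377 = 11 · 59 · 73; the largest prime factor is 73.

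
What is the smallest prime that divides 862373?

29

862373 is odd.
Digit sum 29, not divisible by 3.
Ends in 3: not divisible by 5.
7: 862373 = 7·123196 + 1
11: 862373 = 11·78397 + 6
13: 862373 = 13·66336 + 5
17: 862373 = 17·50727 + 14
19: 862373 = 19·45388 + 1
23: 862373 = 23·37494 + 11
29: 862373 = 29·29737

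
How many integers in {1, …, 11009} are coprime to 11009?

10800

Factor: 11009 = 101 · 109.
φ(11009) = (101−1) · (109−1) = 100 · 108 = 10800.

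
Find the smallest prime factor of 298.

2

298 is even: 2 divides it.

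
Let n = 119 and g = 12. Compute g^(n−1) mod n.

12^1 ≡ 12 (mod 119)
12^2 ≡ 12^2 = 144 ≡ 25 (mod 119)
12^4 ≡ 25^2 = 625 ≡ 30 (mod 119)
12^8 ≡ 30^2 = 900 ≡ 67 (mod 119)
12^16 ≡ 67^2 = 4489 ≡ 86 (mod 119)
12^32 ≡ 86^2 = 7396 ≡ 18 (mod 119)
12^64 ≡ 18^2 = 324 ≡ 86 (mod 119)
118 = 64 + 32 + 16 + 4 + 2 in binary powers of 2.
So 12^118 ≡ 86 · 18 · 86 · 30 · 25 ≡ 2 (mod 119).
Since 2 ≠ 1, base 12 is a Fermat witness: 119 is composite.

2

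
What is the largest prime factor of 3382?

89

3382 = 2 · 1691
1691 = 19 · 89
89 is prime.
So 3382 = 2 · 19 · 89; the largest prime factor is 89.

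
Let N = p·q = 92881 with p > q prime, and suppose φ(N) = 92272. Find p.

φ(n) = (p−1)(q−1) = n − (p+q) + 1, so p + q = 92881 − 92272 + 1 = 610.
p and q are the roots of t² − 610t + 92881 = 0.
Discriminant: 610² − 4·92881 = 372100 − 371524 = 576; √576 = 24.
q = (610 − 24)/2 = 293, p = (610 + 24)/2 = 317.
Check: 293 · 317 = 92881.

317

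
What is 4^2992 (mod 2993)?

1205

4^1 ≡ 4 (mod 2993)
4^2 ≡ 4^2 = 16 ≡ 16 (mod 2993)
4^4 ≡ 16^2 = 256 ≡ 256 (mod 2993)
4^8 ≡ 256^2 = 65536 ≡ 2683 (mod 2993)
4^16 ≡ 2683^2 = 7198489 ≡ 324 (mod 2993)
4^32 ≡ 324^2 = 104976 ≡ 221 (mod 2993)
4^64 ≡ 221^2 = 48841 ≡ 953 (mod 2993)
4^128 ≡ 953^2 = 908209 ≡ 1330 (mod 2993)
4^256 ≡ 1330^2 = 1768900 ≡ 37 (mod 2993)
4^512 ≡ 37^2 = 1369 ≡ 1369 (mod 2993)
4^1024 ≡ 1369^2 = 1874161 ≡ 543 (mod 2993)
4^2048 ≡ 543^2 = 294849 ≡ 1535 (mod 2993)
2992 = 2048 + 512 + 256 + 128 + 32 + 16 in binary powers of 2.
So 4^2992 ≡ 1535 · 1369 · 37 · 1330 · 221 · 324 ≡ 1205 (mod 2993).
Since 1205 ≠ 1, base 4 is a Fermat witness: 2993 is composite.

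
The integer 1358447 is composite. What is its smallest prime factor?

29

1358447 is odd.
Digit sum 32, not divisible by 3.
Ends in 7: not divisible by 5.
7: 1358447 = 7·194063 + 6
11: 1358447 = 11·123495 + 2
13: 1358447 = 13·104495 + 12
17: 1358447 = 17·79908 + 11
19: 1358447 = 19·71497 + 4
23: 1358447 = 23·59062 + 21
29: 1358447 = 29·46843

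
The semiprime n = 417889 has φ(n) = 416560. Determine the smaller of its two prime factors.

φ(n) = (p−1)(q−1) = n − (p+q) + 1, so p + q = 417889 − 416560 + 1 = 1330.
p and q are the roots of t² − 1330t + 417889 = 0.
Discriminant: 1330² − 4·417889 = 1768900 − 1671556 = 97344; √97344 = 312.
q = (1330 − 312)/2 = 509, p = (1330 + 312)/2 = 821.
Check: 509 · 821 = 417889.

509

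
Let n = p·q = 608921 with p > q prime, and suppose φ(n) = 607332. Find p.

947

φ(n) = (p−1)(q−1) = n − (p+q) + 1, so p + q = 608921 − 607332 + 1 = 1590.
p and q are the roots of t² − 1590t + 608921 = 0.
Discriminant: 1590² − 4·608921 = 2528100 − 2435684 = 92416; √92416 = 304.
q = (1590 − 304)/2 = 643, p = (1590 + 304)/2 = 947.
Check: 643 · 947 = 608921.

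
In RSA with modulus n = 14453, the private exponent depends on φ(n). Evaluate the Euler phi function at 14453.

Factor: 14453 = 97 · 149.
φ(14453) = (97−1) · (149−1) = 96 · 148 = 14208.

14208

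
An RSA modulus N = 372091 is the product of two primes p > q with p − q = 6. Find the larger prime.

Since p = q + 6, we have 372091 = q(q + 6), so q² + 6q − 372091 = 0.
Discriminant: 6² + 4·372091 = 36 + 1488364 = 1488400; √1488400 = 1220.
q = (−6 + 1220)/2 = 607, and p = q + 6 = 613.
Check: 607 · 613 = 372091.

613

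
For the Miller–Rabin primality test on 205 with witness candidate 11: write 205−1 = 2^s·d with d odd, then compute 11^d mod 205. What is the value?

205 − 1 = 204 = 2^2 · 51, so d = 51.
11^1 ≡ 11 (mod 205)
11^2 ≡ 11^2 = 121 ≡ 121 (mod 205)
11^4 ≡ 121^2 = 14641 ≡ 86 (mod 205)
11^8 ≡ 86^2 = 7396 ≡ 16 (mod 205)
11^16 ≡ 16^2 = 256 ≡ 51 (mod 205)
11^32 ≡ 51^2 = 2601 ≡ 141 (mod 205)
51 = 32 + 16 + 2 + 1 in binary powers of 2.
So 11^51 ≡ 141 · 51 · 121 · 11 ≡ 181 (mod 205).
Squaring chain: 181 → 166; never reaches −1, so base 11 is a Miller–Rabin witness that 205 is composite.

181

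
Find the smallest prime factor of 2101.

2101 is odd.
Digit sum 4, not divisible by 3.
Ends in 1: not divisible by 5.
7: 2101 = 7·300 + 1
11: 2101 = 11·191

11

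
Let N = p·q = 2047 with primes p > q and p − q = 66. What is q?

Since p = q + 66, we have 2047 = q(q + 66), so q² + 66q − 2047 = 0.
Discriminant: 66² + 4·2047 = 4356 + 8188 = 12544; √12544 = 112.
q = (−66 + 112)/2 = 23, and p = q + 66 = 89.
Check: 23 · 89 = 2047.

23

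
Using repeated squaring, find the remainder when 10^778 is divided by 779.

139

10^1 ≡ 10 (mod 779)
10^2 ≡ 10^2 = 100 ≡ 100 (mod 779)
10^4 ≡ 100^2 = 10000 ≡ 652 (mod 779)
10^8 ≡ 652^2 = 425104 ≡ 549 (mod 779)
10^16 ≡ 549^2 = 301401 ≡ 707 (mod 779)
10^32 ≡ 707^2 = 499849 ≡ 510 (mod 779)
10^64 ≡ 510^2 = 260100 ≡ 693 (mod 779)
10^128 ≡ 693^2 = 480249 ≡ 385 (mod 779)
10^256 ≡ 385^2 = 148225 ≡ 215 (mod 779)
10^512 ≡ 215^2 = 46225 ≡ 264 (mod 779)
778 = 512 + 256 + 8 + 2 in binary powers of 2.
So 10^778 ≡ 264 · 215 · 549 · 100 ≡ 139 (mod 779).
Since 139 ≠ 1, base 10 is a Fermat witness: 779 is composite.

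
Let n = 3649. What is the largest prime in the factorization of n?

3649 = 41 · 89
89 is prime.
So 3649 = 41 · 89; the largest prime factor is 89.

89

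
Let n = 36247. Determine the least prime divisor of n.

36247 is odd.
Digit sum 22, not divisible by 3.
Ends in 7: not divisible by 5.
7: 36247 = 7·5178 + 1
11: 36247 = 11·3295 + 2
13: 36247 = 13·2788 + 3
17: 36247 = 17·2132 + 3
19: 36247 = 19·1907 + 14
23: 36247 = 23·1575 + 22
29: 36247 = 29·1249 + 26
31: 36247 = 31·1169 + 8
37: 36247 = 37·979 + 24
41: 36247 = 41·884 + 3
43: 36247 = 43·842 + 41
47: 36247 = 47·771 + 10
53: 36247 = 53·683 + 48
59: 36247 = 59·614 + 21
61: 36247 = 61·594 + 13
67: 36247 = 67·541

67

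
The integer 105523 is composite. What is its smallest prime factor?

11

105523 is odd.
Digit sum 16, not divisible by 3.
Ends in 3: not divisible by 5.
7: 105523 = 7·15074 + 5
11: 105523 = 11·9593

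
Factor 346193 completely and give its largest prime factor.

346193 = 43 · 8051
8051 = 83 · 97
97 is prime.
So 346193 = 43 · 83 · 97; the largest prime factor is 97.

97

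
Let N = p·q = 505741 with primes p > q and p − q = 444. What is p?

Since p = q + 444, we have 505741 = q(q + 444), so q² + 444q − 505741 = 0.
Discriminant: 444² + 4·505741 = 197136 + 2022964 = 2220100; √2220100 = 1490.
q = (−444 + 1490)/2 = 523, and p = q + 444 = 967.
Check: 523 · 967 = 505741.

967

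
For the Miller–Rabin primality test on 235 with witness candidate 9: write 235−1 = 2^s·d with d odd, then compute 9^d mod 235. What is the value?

34

235 − 1 = 234 = 2^1 · 117, so d = 117.
9^1 ≡ 9 (mod 235)
9^2 ≡ 9^2 = 81 ≡ 81 (mod 235)
9^4 ≡ 81^2 = 6561 ≡ 216 (mod 235)
9^8 ≡ 216^2 = 46656 ≡ 126 (mod 235)
9^16 ≡ 126^2 = 15876 ≡ 131 (mod 235)
9^32 ≡ 131^2 = 17161 ≡ 6 (mod 235)
9^64 ≡ 6^2 = 36 ≡ 36 (mod 235)
117 = 64 + 32 + 16 + 4 + 1 in binary powers of 2.
So 9^117 ≡ 36 · 6 · 131 · 216 · 9 ≡ 34 (mod 235).
Squaring chain: 34; never reaches −1, so base 9 is a Miller–Rabin witness that 235 is composite.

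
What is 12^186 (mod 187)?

111

12^1 ≡ 12 (mod 187)
12^2 ≡ 12^2 = 144 ≡ 144 (mod 187)
12^4 ≡ 144^2 = 20736 ≡ 166 (mod 187)
12^8 ≡ 166^2 = 27556 ≡ 67 (mod 187)
12^16 ≡ 67^2 = 4489 ≡ 1 (mod 187)
12^32 ≡ 1^2 = 1 ≡ 1 (mod 187)
12^64 ≡ 1^2 = 1 ≡ 1 (mod 187)
12^128 ≡ 1^2 = 1 ≡ 1 (mod 187)
186 = 128 + 32 + 16 + 8 + 2 in binary powers of 2.
So 12^186 ≡ 1 · 1 · 1 · 67 · 144 ≡ 111 (mod 187).
Since 111 ≠ 1, base 12 is a Fermat witness: 187 is composite.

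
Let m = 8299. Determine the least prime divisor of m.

8299 is odd.
Digit sum 28, not divisible by 3.
Ends in 9: not divisible by 5.
7: 8299 = 7·1185 + 4
11: 8299 = 11·754 + 5
13: 8299 = 13·638 + 5
17: 8299 = 17·488 + 3
19: 8299 = 19·436 + 15
23: 8299 = 23·360 + 19
29: 8299 = 29·286 + 5
31: 8299 = 31·267 + 22
37: 8299 = 37·224 + 11
41: 8299 = 41·202 + 17
43: 8299 = 43·193

43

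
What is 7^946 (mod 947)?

1

7^1 ≡ 7 (mod 947)
7^2 ≡ 7^2 = 49 ≡ 49 (mod 947)
7^4 ≡ 49^2 = 2401 ≡ 507 (mod 947)
7^8 ≡ 507^2 = 257049 ≡ 412 (mod 947)
7^16 ≡ 412^2 = 169744 ≡ 231 (mod 947)
7^32 ≡ 231^2 = 53361 ≡ 329 (mod 947)
7^64 ≡ 329^2 = 108241 ≡ 283 (mod 947)
7^128 ≡ 283^2 = 80089 ≡ 541 (mod 947)
7^256 ≡ 541^2 = 292681 ≡ 58 (mod 947)
7^512 ≡ 58^2 = 3364 ≡ 523 (mod 947)
946 = 512 + 256 + 128 + 32 + 16 + 2 in binary powers of 2.
So 7^946 ≡ 523 · 58 · 541 · 329 · 231 · 49 ≡ 1 (mod 947).
Since the result is 1, base 7 gives no evidence that 947 is composite.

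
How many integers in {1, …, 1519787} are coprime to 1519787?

Factor: 1519787 = 73 · 109 · 191.
φ(1519787) = (73−1) · (109−1) · (191−1) = 72 · 108 · 190 = 1477440.

1477440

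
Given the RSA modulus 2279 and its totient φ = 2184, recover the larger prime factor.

53

φ(n) = (p−1)(q−1) = n − (p+q) + 1, so p + q = 2279 − 2184 + 1 = 96.
p and q are the roots of t² − 96t + 2279 = 0.
Discriminant: 96² − 4·2279 = 9216 − 9116 = 100; √100 = 10.
q = (96 − 10)/2 = 43, p = (96 + 10)/2 = 53.
Check: 43 · 53 = 2279.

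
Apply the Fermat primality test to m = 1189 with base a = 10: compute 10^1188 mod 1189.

10^1 ≡ 10 (mod 1189)
10^2 ≡ 10^2 = 100 ≡ 100 (mod 1189)
10^4 ≡ 100^2 = 10000 ≡ 488 (mod 1189)
10^8 ≡ 488^2 = 238144 ≡ 344 (mod 1189)
10^16 ≡ 344^2 = 118336 ≡ 625 (mod 1189)
10^32 ≡ 625^2 = 390625 ≡ 633 (mod 1189)
10^64 ≡ 633^2 = 400689 ≡ 1185 (mod 1189)
10^128 ≡ 1185^2 = 1404225 ≡ 16 (mod 1189)
10^256 ≡ 16^2 = 256 ≡ 256 (mod 1189)
10^512 ≡ 256^2 = 65536 ≡ 141 (mod 1189)
10^1024 ≡ 141^2 = 19881 ≡ 857 (mod 1189)
1188 = 1024 + 128 + 32 + 4 in binary powers of 2.
So 10^1188 ≡ 857 · 16 · 633 · 488 ≡ 426 (mod 1189).
Since 426 ≠ 1, base 10 is a Fermat witness: 1189 is composite.

426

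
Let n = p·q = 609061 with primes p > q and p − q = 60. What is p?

Since p = q + 60, we have 609061 = q(q + 60), so q² + 60q − 609061 = 0.
Discriminant: 60² + 4·609061 = 3600 + 2436244 = 2439844; √2439844 = 1562.
q = (−60 + 1562)/2 = 751, and p = q + 60 = 811.
Check: 751 · 811 = 609061.

811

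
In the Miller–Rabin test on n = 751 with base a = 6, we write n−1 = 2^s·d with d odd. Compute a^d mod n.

750

751 − 1 = 750 = 2^1 · 375, so d = 375.
6^1 ≡ 6 (mod 751)
6^2 ≡ 6^2 = 36 ≡ 36 (mod 751)
6^4 ≡ 36^2 = 1296 ≡ 545 (mod 751)
6^8 ≡ 545^2 = 297025 ≡ 380 (mod 751)
6^16 ≡ 380^2 = 144400 ≡ 208 (mod 751)
6^32 ≡ 208^2 = 43264 ≡ 457 (mod 751)
6^64 ≡ 457^2 = 208849 ≡ 71 (mod 751)
6^128 ≡ 71^2 = 5041 ≡ 535 (mod 751)
6^256 ≡ 535^2 = 286225 ≡ 94 (mod 751)
375 = 256 + 64 + 32 + 16 + 4 + 2 + 1 in binary powers of 2.
So 6^375 ≡ 94 · 71 · 457 · 208 · 545 · 36 · 6 ≡ 750 (mod 751).
Since 6^d ≡ 750 (mod 751), base 6 does not prove 751 composite.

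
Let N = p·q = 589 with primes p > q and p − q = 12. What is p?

31

Since p = q + 12, we have 589 = q(q + 12), so q² + 12q − 589 = 0.
Discriminant: 12² + 4·589 = 144 + 2356 = 2500; √2500 = 50.
q = (−12 + 50)/2 = 19, and p = q + 12 = 31.
Check: 19 · 31 = 589.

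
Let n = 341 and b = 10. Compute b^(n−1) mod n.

10^1 ≡ 10 (mod 341)
10^2 ≡ 10^2 = 100 ≡ 100 (mod 341)
10^4 ≡ 100^2 = 10000 ≡ 111 (mod 341)
10^8 ≡ 111^2 = 12321 ≡ 45 (mod 341)
10^16 ≡ 45^2 = 2025 ≡ 320 (mod 341)
10^32 ≡ 320^2 = 102400 ≡ 100 (mod 341)
10^64 ≡ 100^2 = 10000 ≡ 111 (mod 341)
10^128 ≡ 111^2 = 12321 ≡ 45 (mod 341)
10^256 ≡ 45^2 = 2025 ≡ 320 (mod 341)
340 = 256 + 64 + 16 + 4 in binary powers of 2.
So 10^340 ≡ 320 · 111 · 320 · 111 ≡ 67 (mod 341).
Since 67 ≠ 1, base 10 is a Fermat witness: 341 is composite.

67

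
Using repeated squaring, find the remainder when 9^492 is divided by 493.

458

9^1 ≡ 9 (mod 493)
9^2 ≡ 9^2 = 81 ≡ 81 (mod 493)
9^4 ≡ 81^2 = 6561 ≡ 152 (mod 493)
9^8 ≡ 152^2 = 23104 ≡ 426 (mod 493)
9^16 ≡ 426^2 = 181476 ≡ 52 (mod 493)
9^32 ≡ 52^2 = 2704 ≡ 239 (mod 493)
9^64 ≡ 239^2 = 57121 ≡ 426 (mod 493)
9^128 ≡ 426^2 = 181476 ≡ 52 (mod 493)
9^256 ≡ 52^2 = 2704 ≡ 239 (mod 493)
492 = 256 + 128 + 64 + 32 + 8 + 4 in binary powers of 2.
So 9^492 ≡ 239 · 52 · 426 · 239 · 426 · 152 ≡ 458 (mod 493).
Since 458 ≠ 1, base 9 is a Fermat witness: 493 is composite.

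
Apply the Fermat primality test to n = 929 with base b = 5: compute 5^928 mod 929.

1

5^1 ≡ 5 (mod 929)
5^2 ≡ 5^2 = 25 ≡ 25 (mod 929)
5^4 ≡ 25^2 = 625 ≡ 625 (mod 929)
5^8 ≡ 625^2 = 390625 ≡ 445 (mod 929)
5^16 ≡ 445^2 = 198025 ≡ 148 (mod 929)
5^32 ≡ 148^2 = 21904 ≡ 537 (mod 929)
5^64 ≡ 537^2 = 288369 ≡ 379 (mod 929)
5^128 ≡ 379^2 = 143641 ≡ 575 (mod 929)
5^256 ≡ 575^2 = 330625 ≡ 830 (mod 929)
5^512 ≡ 830^2 = 688900 ≡ 511 (mod 929)
928 = 512 + 256 + 128 + 32 in binary powers of 2.
So 5^928 ≡ 511 · 830 · 575 · 537 ≡ 1 (mod 929).
Since the result is 1, base 5 gives no evidence that 929 is composite.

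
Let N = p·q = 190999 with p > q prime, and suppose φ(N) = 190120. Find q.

φ(n) = (p−1)(q−1) = n − (p+q) + 1, so p + q = 190999 − 190120 + 1 = 880.
p and q are the roots of t² − 880t + 190999 = 0.
Discriminant: 880² − 4·190999 = 774400 − 763996 = 10404; √10404 = 102.
q = (880 − 102)/2 = 389, p = (880 + 102)/2 = 491.
Check: 389 · 491 = 190999.

389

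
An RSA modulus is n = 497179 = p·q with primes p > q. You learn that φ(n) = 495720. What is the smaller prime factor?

φ(n) = (p−1)(q−1) = n − (p+q) + 1, so p + q = 497179 − 495720 + 1 = 1460.
p and q are the roots of t² − 1460t + 497179 = 0.
Discriminant: 1460² − 4·497179 = 2131600 − 1988716 = 142884; √142884 = 378.
q = (1460 − 378)/2 = 541, p = (1460 + 378)/2 = 919.
Check: 541 · 919 = 497179.

541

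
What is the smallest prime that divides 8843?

37

8843 is odd.
Digit sum 23, not divisible by 3.
Ends in 3: not divisible by 5.
7: 8843 = 7·1263 + 2
11: 8843 = 11·803 + 10
13: 8843 = 13·680 + 3
17: 8843 = 17·520 + 3
19: 8843 = 19·465 + 8
23: 8843 = 23·384 + 11
29: 8843 = 29·304 + 27
31: 8843 = 31·285 + 8
37: 8843 = 37·239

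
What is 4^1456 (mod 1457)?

4^1 ≡ 4 (mod 1457)
4^2 ≡ 4^2 = 16 ≡ 16 (mod 1457)
4^4 ≡ 16^2 = 256 ≡ 256 (mod 1457)
4^8 ≡ 256^2 = 65536 ≡ 1428 (mod 1457)
4^16 ≡ 1428^2 = 2039184 ≡ 841 (mod 1457)
4^32 ≡ 841^2 = 707281 ≡ 636 (mod 1457)
4^64 ≡ 636^2 = 404496 ≡ 907 (mod 1457)
4^128 ≡ 907^2 = 822649 ≡ 901 (mod 1457)
4^256 ≡ 901^2 = 811801 ≡ 252 (mod 1457)
4^512 ≡ 252^2 = 63504 ≡ 853 (mod 1457)
4^1024 ≡ 853^2 = 727609 ≡ 566 (mod 1457)
1456 = 1024 + 256 + 128 + 32 + 16 in binary powers of 2.
So 4^1456 ≡ 566 · 252 · 901 · 636 · 841 ≡ 686 (mod 1457).
Since 686 ≠ 1, base 4 is a Fermat witness: 1457 is composite.

686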